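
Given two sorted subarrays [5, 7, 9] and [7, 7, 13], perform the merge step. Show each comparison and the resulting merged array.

Merging process:

Compare 5 vs 7: take 5 from left. Merged: [5]
Compare 7 vs 7: take 7 from left. Merged: [5, 7]
Compare 9 vs 7: take 7 from right. Merged: [5, 7, 7]
Compare 9 vs 7: take 7 from right. Merged: [5, 7, 7, 7]
Compare 9 vs 13: take 9 from left. Merged: [5, 7, 7, 7, 9]
Append remaining from right: [13]. Merged: [5, 7, 7, 7, 9, 13]

Final merged array: [5, 7, 7, 7, 9, 13]
Total comparisons: 5

The merged array is [5, 7, 7, 7, 9, 13], requiring 5 comparisons. The merge step runs in O(n) time where n is the total number of elements.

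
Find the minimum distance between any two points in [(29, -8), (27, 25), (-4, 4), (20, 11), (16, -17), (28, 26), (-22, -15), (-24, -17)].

Computing all pairwise distances among 8 points:

d((29, -8), (27, 25)) = 33.0606
d((29, -8), (-4, 4)) = 35.1141
d((29, -8), (20, 11)) = 21.0238
d((29, -8), (16, -17)) = 15.8114
d((29, -8), (28, 26)) = 34.0147
d((29, -8), (-22, -15)) = 51.4782
d((29, -8), (-24, -17)) = 53.7587
d((27, 25), (-4, 4)) = 37.4433
d((27, 25), (20, 11)) = 15.6525
d((27, 25), (16, -17)) = 43.4166
d((27, 25), (28, 26)) = 1.4142 <-- minimum
d((27, 25), (-22, -15)) = 63.2535
d((27, 25), (-24, -17)) = 66.0681
d((-4, 4), (20, 11)) = 25.0
d((-4, 4), (16, -17)) = 29.0
d((-4, 4), (28, 26)) = 38.833
d((-4, 4), (-22, -15)) = 26.1725
d((-4, 4), (-24, -17)) = 29.0
d((20, 11), (16, -17)) = 28.2843
d((20, 11), (28, 26)) = 17.0
d((20, 11), (-22, -15)) = 49.3964
d((20, 11), (-24, -17)) = 52.1536
d((16, -17), (28, 26)) = 44.643
d((16, -17), (-22, -15)) = 38.0526
d((16, -17), (-24, -17)) = 40.0
d((28, 26), (-22, -15)) = 64.6607
d((28, 26), (-24, -17)) = 67.4759
d((-22, -15), (-24, -17)) = 2.8284

Closest pair: (27, 25) and (28, 26) with distance 1.4142

The closest pair is (27, 25) and (28, 26) with Euclidean distance 1.4142. For 8 points, brute-force pairwise comparison is shown above. For large n, the divide-and-conquer algorithm (sort by x, recurse on halves, check the dividing strip) achieves O(n log n).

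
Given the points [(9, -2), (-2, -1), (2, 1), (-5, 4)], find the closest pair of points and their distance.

Computing all pairwise distances among 4 points:

d((9, -2), (-2, -1)) = 11.0454
d((9, -2), (2, 1)) = 7.6158
d((9, -2), (-5, 4)) = 15.2315
d((-2, -1), (2, 1)) = 4.4721 <-- minimum
d((-2, -1), (-5, 4)) = 5.831
d((2, 1), (-5, 4)) = 7.6158

Closest pair: (-2, -1) and (2, 1) with distance 4.4721

The closest pair is (-2, -1) and (2, 1) with Euclidean distance 4.4721. For 4 points, brute-force pairwise comparison is shown above. For large n, the divide-and-conquer algorithm (sort by x, recurse on halves, check the dividing strip) achieves O(n log n).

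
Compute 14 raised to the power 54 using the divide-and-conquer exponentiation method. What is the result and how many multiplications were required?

Computing 14^54 by squaring (build up from 14^1; each line after the first costs one multiplication):

14^1 = 14
14^2 = (14^1)^2 = 14^2 = 196
14^3 = 14 * 14^2 = 14 * 196 = 2744
14^6 = (14^3)^2 = 2744^2 = 7529536
14^12 = (14^6)^2 = 7529536^2 = 56693912375296
14^13 = 14 * 14^12 = 14 * 56693912375296 = 793714773254144
14^26 = (14^13)^2 = 793714773254144^2 = 629983141281877223603213172736
14^27 = 14 * 14^26 = 14 * 629983141281877223603213172736 = 8819763977946281130444984418304
14^54 = (14^27)^2 = 8819763977946281130444984418304^2 = 77788236626678808982722471083604074886584214739573349250236416

Result: 77788236626678808982722471083604074886584214739573349250236416
Multiplications needed: 8 (8 lines after 14^1)

14^54 = 77788236626678808982722471083604074886584214739573349250236416. Using exponentiation by squaring, this requires 8 multiplications. The key idea: if the exponent is even, square the half-power; if odd, multiply by the base once.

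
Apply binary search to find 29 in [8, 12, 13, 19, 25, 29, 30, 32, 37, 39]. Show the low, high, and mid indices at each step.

Binary search for 29 in [8, 12, 13, 19, 25, 29, 30, 32, 37, 39]:

lo=0, hi=9, mid=4, arr[mid]=25 -> 25 < 29, search right half
lo=5, hi=9, mid=7, arr[mid]=32 -> 32 > 29, search left half
lo=5, hi=6, mid=5, arr[mid]=29 -> Found target at index 5!

Binary search finds 29 at index 5 after 3 comparisons. The search repeatedly halves the search space by comparing with the middle element.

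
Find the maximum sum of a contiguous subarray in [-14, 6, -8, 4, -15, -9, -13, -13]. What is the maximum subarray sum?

Using Kadane's algorithm on [-14, 6, -8, 4, -15, -9, -13, -13]:

Scanning through the array:
Position 1 (value 6): max_ending_here = 6, max_so_far = 6
Position 2 (value -8): max_ending_here = -2, max_so_far = 6
Position 3 (value 4): max_ending_here = 4, max_so_far = 6
Position 4 (value -15): max_ending_here = -11, max_so_far = 6
Position 5 (value -9): max_ending_here = -9, max_so_far = 6
Position 6 (value -13): max_ending_here = -13, max_so_far = 6
Position 7 (value -13): max_ending_here = -13, max_so_far = 6

Maximum subarray: [6]
Maximum sum: 6

The maximum subarray is [6] with sum 6. This subarray runs from index 1 to index 1.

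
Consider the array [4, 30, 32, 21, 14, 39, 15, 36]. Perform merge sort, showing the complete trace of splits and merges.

Merge sort trace:

Split: [4, 30, 32, 21, 14, 39, 15, 36] -> [4, 30, 32, 21] and [14, 39, 15, 36]
  Split: [4, 30, 32, 21] -> [4, 30] and [32, 21]
    Split: [4, 30] -> [4] and [30]
    Merge: [4] + [30] -> [4, 30]
    Split: [32, 21] -> [32] and [21]
    Merge: [32] + [21] -> [21, 32]
  Merge: [4, 30] + [21, 32] -> [4, 21, 30, 32]
  Split: [14, 39, 15, 36] -> [14, 39] and [15, 36]
    Split: [14, 39] -> [14] and [39]
    Merge: [14] + [39] -> [14, 39]
    Split: [15, 36] -> [15] and [36]
    Merge: [15] + [36] -> [15, 36]
  Merge: [14, 39] + [15, 36] -> [14, 15, 36, 39]
Merge: [4, 21, 30, 32] + [14, 15, 36, 39] -> [4, 14, 15, 21, 30, 32, 36, 39]

Final sorted array: [4, 14, 15, 21, 30, 32, 36, 39]

The merge sort proceeds by recursively splitting the array and merging sorted halves.
After all merges, the sorted array is [4, 14, 15, 21, 30, 32, 36, 39].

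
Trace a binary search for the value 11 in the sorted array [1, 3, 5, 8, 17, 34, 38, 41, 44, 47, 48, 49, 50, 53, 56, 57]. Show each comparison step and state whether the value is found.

Binary search for 11 in [1, 3, 5, 8, 17, 34, 38, 41, 44, 47, 48, 49, 50, 53, 56, 57]:

lo=0, hi=15, mid=7, arr[mid]=41 -> 41 > 11, search left half
lo=0, hi=6, mid=3, arr[mid]=8 -> 8 < 11, search right half
lo=4, hi=6, mid=5, arr[mid]=34 -> 34 > 11, search left half
lo=4, hi=4, mid=4, arr[mid]=17 -> 17 > 11, search left half
lo=4 > hi=3, target 11 not found

Binary search determines that 11 is not in the array after 4 comparisons. The search space was exhausted without finding the target.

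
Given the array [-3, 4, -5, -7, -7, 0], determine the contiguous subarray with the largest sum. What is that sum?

Using Kadane's algorithm on [-3, 4, -5, -7, -7, 0]:

Scanning through the array:
Position 1 (value 4): max_ending_here = 4, max_so_far = 4
Position 2 (value -5): max_ending_here = -1, max_so_far = 4
Position 3 (value -7): max_ending_here = -7, max_so_far = 4
Position 4 (value -7): max_ending_here = -7, max_so_far = 4
Position 5 (value 0): max_ending_here = 0, max_so_far = 4

Maximum subarray: [4]
Maximum sum: 4

The maximum subarray is [4] with sum 4. This subarray runs from index 1 to index 1.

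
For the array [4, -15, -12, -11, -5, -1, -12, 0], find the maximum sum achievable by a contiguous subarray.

Using Kadane's algorithm on [4, -15, -12, -11, -5, -1, -12, 0]:

Scanning through the array:
Position 1 (value -15): max_ending_here = -11, max_so_far = 4
Position 2 (value -12): max_ending_here = -12, max_so_far = 4
Position 3 (value -11): max_ending_here = -11, max_so_far = 4
Position 4 (value -5): max_ending_here = -5, max_so_far = 4
Position 5 (value -1): max_ending_here = -1, max_so_far = 4
Position 6 (value -12): max_ending_here = -12, max_so_far = 4
Position 7 (value 0): max_ending_here = 0, max_so_far = 4

Maximum subarray: [4]
Maximum sum: 4

The maximum subarray is [4] with sum 4. This subarray runs from index 0 to index 0.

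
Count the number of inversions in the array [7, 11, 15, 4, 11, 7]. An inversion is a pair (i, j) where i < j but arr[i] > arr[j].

Finding inversions in [7, 11, 15, 4, 11, 7]:

(0, 3): arr[0]=7 > arr[3]=4
(1, 3): arr[1]=11 > arr[3]=4
(1, 5): arr[1]=11 > arr[5]=7
(2, 3): arr[2]=15 > arr[3]=4
(2, 4): arr[2]=15 > arr[4]=11
(2, 5): arr[2]=15 > arr[5]=7
(4, 5): arr[4]=11 > arr[5]=7

Total inversions: 7

The array has 7 inversion(s): (0,3), (1,3), (1,5), (2,3), (2,4), (2,5), (4,5). Each pair (i,j) satisfies i < j and arr[i] > arr[j].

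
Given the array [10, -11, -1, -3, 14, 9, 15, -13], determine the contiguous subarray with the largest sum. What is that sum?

Using Kadane's algorithm on [10, -11, -1, -3, 14, 9, 15, -13]:

Scanning through the array:
Position 1 (value -11): max_ending_here = -1, max_so_far = 10
Position 2 (value -1): max_ending_here = -1, max_so_far = 10
Position 3 (value -3): max_ending_here = -3, max_so_far = 10
Position 4 (value 14): max_ending_here = 14, max_so_far = 14
Position 5 (value 9): max_ending_here = 23, max_so_far = 23
Position 6 (value 15): max_ending_here = 38, max_so_far = 38
Position 7 (value -13): max_ending_here = 25, max_so_far = 38

Maximum subarray: [14, 9, 15]
Maximum sum: 38

The maximum subarray is [14, 9, 15] with sum 38. This subarray runs from index 4 to index 6.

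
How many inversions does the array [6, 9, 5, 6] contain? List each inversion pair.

Finding inversions in [6, 9, 5, 6]:

(0, 2): arr[0]=6 > arr[2]=5
(1, 2): arr[1]=9 > arr[2]=5
(1, 3): arr[1]=9 > arr[3]=6

Total inversions: 3

The array has 3 inversion(s): (0,2), (1,2), (1,3). Each pair (i,j) satisfies i < j and arr[i] > arr[j].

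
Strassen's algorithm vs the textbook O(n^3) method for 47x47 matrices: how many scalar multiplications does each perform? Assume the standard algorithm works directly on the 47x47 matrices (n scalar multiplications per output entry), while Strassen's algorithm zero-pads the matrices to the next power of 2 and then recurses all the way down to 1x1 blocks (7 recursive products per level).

Matrix multiplication for 47x47 matrices:

Strassen's algorithm requires power-of-2 dimensions. Pad 47x47 to 64x64 (next power of 2).

Standard algorithm: 47^3 = 103823 multiplications
Strassen's algorithm: 7^(log2(64)) = 7^6 = 117649 multiplications
Difference: 103823 - 117649 = -13826 (Strassen uses MORE here due to padding overhead — for small or just-over-power-of-2 n, padding can outweigh the per-level savings)

Standard: 103823 multiplications (47^3). Strassen: 117649 multiplications (7^6, after padding to 64x64). Strassen reduces 8 recursive multiplications to 7 at each level.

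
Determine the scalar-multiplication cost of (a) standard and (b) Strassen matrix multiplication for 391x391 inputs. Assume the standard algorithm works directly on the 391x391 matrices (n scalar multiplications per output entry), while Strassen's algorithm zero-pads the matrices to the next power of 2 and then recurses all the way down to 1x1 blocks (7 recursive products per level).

Matrix multiplication for 391x391 matrices:

Strassen's algorithm requires power-of-2 dimensions. Pad 391x391 to 512x512 (next power of 2).

Standard algorithm: 391^3 = 59776471 multiplications
Strassen's algorithm: 7^(log2(512)) = 7^9 = 40353607 multiplications
Savings: 59776471 - 40353607 = 19422864 multiplications

Standard: 59776471 multiplications (391^3). Strassen: 40353607 multiplications (7^9, after padding to 512x512). Strassen reduces 8 recursive multiplications to 7 at each level.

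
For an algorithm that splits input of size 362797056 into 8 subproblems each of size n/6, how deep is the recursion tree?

For divide and conquer with division factor 6:

Problem sizes at each level:
Level 0: 362797056
Level 1: 60466176
Level 2: 10077696
Level 3: 1679616
Level 4: 279936
Level 5: 46656
Level 6: 7776
Level 7: 1296
Level 8: 216
Level 9: 36
Level 10: 6
Level 11: 1

The root is level 0 and the size-1 base case is level 11 (the tree spans levels 0 through 11, i.e. 12 levels counting the root), so the depth is the number of divisions: log_6(362797056) = 11

The recursion tree depth is log_6(362797056) = 11. At each level, the problem size is divided by 6, so it takes 11 divisions to reduce to a base case of size 1. The algorithm makes 8 recursive calls at each level.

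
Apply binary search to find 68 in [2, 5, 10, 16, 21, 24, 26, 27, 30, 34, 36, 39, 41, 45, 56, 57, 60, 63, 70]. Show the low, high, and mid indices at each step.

Binary search for 68 in [2, 5, 10, 16, 21, 24, 26, 27, 30, 34, 36, 39, 41, 45, 56, 57, 60, 63, 70]:

lo=0, hi=18, mid=9, arr[mid]=34 -> 34 < 68, search right half
lo=10, hi=18, mid=14, arr[mid]=56 -> 56 < 68, search right half
lo=15, hi=18, mid=16, arr[mid]=60 -> 60 < 68, search right half
lo=17, hi=18, mid=17, arr[mid]=63 -> 63 < 68, search right half
lo=18, hi=18, mid=18, arr[mid]=70 -> 70 > 68, search left half
lo=18 > hi=17, target 68 not found

Binary search determines that 68 is not in the array after 5 comparisons. The search space was exhausted without finding the target.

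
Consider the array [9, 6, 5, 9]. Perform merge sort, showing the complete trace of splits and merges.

Merge sort trace:

Split: [9, 6, 5, 9] -> [9, 6] and [5, 9]
  Split: [9, 6] -> [9] and [6]
  Merge: [9] + [6] -> [6, 9]
  Split: [5, 9] -> [5] and [9]
  Merge: [5] + [9] -> [5, 9]
Merge: [6, 9] + [5, 9] -> [5, 6, 9, 9]

Final sorted array: [5, 6, 9, 9]

The merge sort proceeds by recursively splitting the array and merging sorted halves.
After all merges, the sorted array is [5, 6, 9, 9].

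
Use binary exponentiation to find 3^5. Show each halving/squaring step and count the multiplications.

Computing 3^5 by squaring (build up from 3^1; each line after the first costs one multiplication):

3^1 = 3
3^2 = (3^1)^2 = 3^2 = 9
3^4 = (3^2)^2 = 9^2 = 81
3^5 = 3 * 3^4 = 3 * 81 = 243

Result: 243
Multiplications needed: 3 (3 lines after 3^1)

3^5 = 243. Using exponentiation by squaring, this requires 3 multiplications. The key idea: if the exponent is even, square the half-power; if odd, multiply by the base once.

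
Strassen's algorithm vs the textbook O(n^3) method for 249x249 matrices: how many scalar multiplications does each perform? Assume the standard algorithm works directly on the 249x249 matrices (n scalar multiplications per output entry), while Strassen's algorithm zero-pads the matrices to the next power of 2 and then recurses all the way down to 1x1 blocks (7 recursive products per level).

Matrix multiplication for 249x249 matrices:

Strassen's algorithm requires power-of-2 dimensions. Pad 249x249 to 256x256 (next power of 2).

Standard algorithm: 249^3 = 15438249 multiplications
Strassen's algorithm: 7^(log2(256)) = 7^8 = 5764801 multiplications
Savings: 15438249 - 5764801 = 9673448 multiplications

Standard: 15438249 multiplications (249^3). Strassen: 5764801 multiplications (7^8, after padding to 256x256). Strassen reduces 8 recursive multiplications to 7 at each level.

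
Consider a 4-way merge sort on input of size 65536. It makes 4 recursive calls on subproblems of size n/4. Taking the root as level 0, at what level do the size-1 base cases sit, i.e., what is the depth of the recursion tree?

For divide and conquer with division factor 4:

Problem sizes at each level:
Level 0: 65536
Level 1: 16384
Level 2: 4096
Level 3: 1024
Level 4: 256
Level 5: 64
Level 6: 16
Level 7: 4
Level 8: 1

The root is level 0 and the size-1 base case is level 8 (the tree spans levels 0 through 8, i.e. 9 levels counting the root), so the depth is the number of divisions: log_4(65536) = 8

The recursion tree depth is log_4(65536) = 8. At each level, the problem size is divided by 4, so it takes 8 divisions to reduce to a base case of size 1. The algorithm makes 4 recursive calls at each level.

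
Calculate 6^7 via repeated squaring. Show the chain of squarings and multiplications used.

Computing 6^7 by squaring (build up from 6^1; each line after the first costs one multiplication):

6^1 = 6
6^2 = (6^1)^2 = 6^2 = 36
6^3 = 6 * 6^2 = 6 * 36 = 216
6^6 = (6^3)^2 = 216^2 = 46656
6^7 = 6 * 6^6 = 6 * 46656 = 279936

Result: 279936
Multiplications needed: 4 (4 lines after 6^1)

6^7 = 279936. Using exponentiation by squaring, this requires 4 multiplications. The key idea: if the exponent is even, square the half-power; if odd, multiply by the base once.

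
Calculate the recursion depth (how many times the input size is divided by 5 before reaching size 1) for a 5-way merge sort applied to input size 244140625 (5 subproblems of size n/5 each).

For divide and conquer with division factor 5:

Problem sizes at each level:
Level 0: 244140625
Level 1: 48828125
Level 2: 9765625
Level 3: 1953125
Level 4: 390625
Level 5: 78125
Level 6: 15625
Level 7: 3125
Level 8: 625
Level 9: 125
Level 10: 25
Level 11: 5
Level 12: 1

The root is level 0 and the size-1 base case is level 12 (the tree spans levels 0 through 12, i.e. 13 levels counting the root), so the depth is the number of divisions: log_5(244140625) = 12

The recursion tree depth is log_5(244140625) = 12. At each level, the problem size is divided by 5, so it takes 12 divisions to reduce to a base case of size 1. The algorithm makes 5 recursive calls at each level.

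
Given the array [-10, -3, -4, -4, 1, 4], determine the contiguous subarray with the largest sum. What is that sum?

Using Kadane's algorithm on [-10, -3, -4, -4, 1, 4]:

Scanning through the array:
Position 1 (value -3): max_ending_here = -3, max_so_far = -3
Position 2 (value -4): max_ending_here = -4, max_so_far = -3
Position 3 (value -4): max_ending_here = -4, max_so_far = -3
Position 4 (value 1): max_ending_here = 1, max_so_far = 1
Position 5 (value 4): max_ending_here = 5, max_so_far = 5

Maximum subarray: [1, 4]
Maximum sum: 5

The maximum subarray is [1, 4] with sum 5. This subarray runs from index 4 to index 5.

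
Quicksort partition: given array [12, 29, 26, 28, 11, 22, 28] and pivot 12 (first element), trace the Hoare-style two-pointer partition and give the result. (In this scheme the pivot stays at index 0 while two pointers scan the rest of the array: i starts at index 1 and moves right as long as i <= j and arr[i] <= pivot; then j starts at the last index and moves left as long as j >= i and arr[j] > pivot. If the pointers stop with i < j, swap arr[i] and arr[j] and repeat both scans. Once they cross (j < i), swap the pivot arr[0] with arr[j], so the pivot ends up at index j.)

Hoare-style two-pointer partition with pivot = 12:

Initial array: [12, 29, 26, 28, 11, 22, 28]

Pointers start at i = 1, j = 6.
i stops at index 1 (arr[1]=29 > 12), j stops at index 4 (arr[4]=11 <= 12): swap arr[1] and arr[4], array becomes [12, 11, 26, 28, 29, 22, 28]
i ends at 2, j ends at 1: the pointers have crossed (j < i), so scanning stops.

Swap pivot arr[0] with arr[1] to place pivot at position 1: [11, 12, 26, 28, 29, 22, 28]
Pivot position: 1

After partitioning with pivot 12, the array becomes [11, 12, 26, 28, 29, 22, 28]. The pivot is placed at index 1. All elements to the left of the pivot are <= 12, and all elements to the right are > 12.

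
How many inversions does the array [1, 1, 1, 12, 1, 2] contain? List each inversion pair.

Finding inversions in [1, 1, 1, 12, 1, 2]:

(3, 4): arr[3]=12 > arr[4]=1
(3, 5): arr[3]=12 > arr[5]=2

Total inversions: 2

The array has 2 inversion(s): (3,4), (3,5). Each pair (i,j) satisfies i < j and arr[i] > arr[j].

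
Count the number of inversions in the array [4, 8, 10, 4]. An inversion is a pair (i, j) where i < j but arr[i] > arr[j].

Finding inversions in [4, 8, 10, 4]:

(1, 3): arr[1]=8 > arr[3]=4
(2, 3): arr[2]=10 > arr[3]=4

Total inversions: 2

The array has 2 inversion(s): (1,3), (2,3). Each pair (i,j) satisfies i < j and arr[i] > arr[j].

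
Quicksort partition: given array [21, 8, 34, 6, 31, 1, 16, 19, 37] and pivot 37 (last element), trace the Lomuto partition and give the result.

Lomuto partition with pivot = 37:

Initial array: [21, 8, 34, 6, 31, 1, 16, 19, 37]

arr[0]=21 <= 37: swap with position 0, array becomes [21, 8, 34, 6, 31, 1, 16, 19, 37]
arr[1]=8 <= 37: swap with position 1, array becomes [21, 8, 34, 6, 31, 1, 16, 19, 37]
arr[2]=34 <= 37: swap with position 2, array becomes [21, 8, 34, 6, 31, 1, 16, 19, 37]
arr[3]=6 <= 37: swap with position 3, array becomes [21, 8, 34, 6, 31, 1, 16, 19, 37]
arr[4]=31 <= 37: swap with position 4, array becomes [21, 8, 34, 6, 31, 1, 16, 19, 37]
arr[5]=1 <= 37: swap with position 5, array becomes [21, 8, 34, 6, 31, 1, 16, 19, 37]
arr[6]=16 <= 37: swap with position 6, array becomes [21, 8, 34, 6, 31, 1, 16, 19, 37]
arr[7]=19 <= 37: swap with position 7, array becomes [21, 8, 34, 6, 31, 1, 16, 19, 37]

Place pivot at position 8: [21, 8, 34, 6, 31, 1, 16, 19, 37]
Pivot position: 8

After partitioning with pivot 37, the array becomes [21, 8, 34, 6, 31, 1, 16, 19, 37]. The pivot is placed at index 8. All elements to the left of the pivot are <= 37, and all elements to the right are > 37.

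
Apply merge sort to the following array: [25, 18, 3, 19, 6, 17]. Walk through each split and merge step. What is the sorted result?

Merge sort trace:

Split: [25, 18, 3, 19, 6, 17] -> [25, 18, 3] and [19, 6, 17]
  Split: [25, 18, 3] -> [25] and [18, 3]
    Split: [18, 3] -> [18] and [3]
    Merge: [18] + [3] -> [3, 18]
  Merge: [25] + [3, 18] -> [3, 18, 25]
  Split: [19, 6, 17] -> [19] and [6, 17]
    Split: [6, 17] -> [6] and [17]
    Merge: [6] + [17] -> [6, 17]
  Merge: [19] + [6, 17] -> [6, 17, 19]
Merge: [3, 18, 25] + [6, 17, 19] -> [3, 6, 17, 18, 19, 25]

Final sorted array: [3, 6, 17, 18, 19, 25]

The merge sort proceeds by recursively splitting the array and merging sorted halves.
After all merges, the sorted array is [3, 6, 17, 18, 19, 25].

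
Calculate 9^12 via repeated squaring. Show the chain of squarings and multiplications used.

Computing 9^12 by squaring (build up from 9^1; each line after the first costs one multiplication):

9^1 = 9
9^2 = (9^1)^2 = 9^2 = 81
9^3 = 9 * 9^2 = 9 * 81 = 729
9^6 = (9^3)^2 = 729^2 = 531441
9^12 = (9^6)^2 = 531441^2 = 282429536481

Result: 282429536481
Multiplications needed: 4 (4 lines after 9^1)

9^12 = 282429536481. Using exponentiation by squaring, this requires 4 multiplications. The key idea: if the exponent is even, square the half-power; if odd, multiply by the base once.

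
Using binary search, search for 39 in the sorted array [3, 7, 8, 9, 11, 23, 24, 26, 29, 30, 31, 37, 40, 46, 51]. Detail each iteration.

Binary search for 39 in [3, 7, 8, 9, 11, 23, 24, 26, 29, 30, 31, 37, 40, 46, 51]:

lo=0, hi=14, mid=7, arr[mid]=26 -> 26 < 39, search right half
lo=8, hi=14, mid=11, arr[mid]=37 -> 37 < 39, search right half
lo=12, hi=14, mid=13, arr[mid]=46 -> 46 > 39, search left half
lo=12, hi=12, mid=12, arr[mid]=40 -> 40 > 39, search left half
lo=12 > hi=11, target 39 not found

Binary search determines that 39 is not in the array after 4 comparisons. The search space was exhausted without finding the target.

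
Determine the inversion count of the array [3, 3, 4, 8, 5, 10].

Finding inversions in [3, 3, 4, 8, 5, 10]:

(3, 4): arr[3]=8 > arr[4]=5

Total inversions: 1

The array has 1 inversion(s): (3,4). Each pair (i,j) satisfies i < j and arr[i] > arr[j].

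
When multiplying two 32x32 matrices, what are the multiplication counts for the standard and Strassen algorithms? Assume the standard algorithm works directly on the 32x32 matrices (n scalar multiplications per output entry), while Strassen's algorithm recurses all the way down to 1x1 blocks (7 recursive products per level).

Matrix multiplication for 32x32 matrices:

Standard algorithm: 32^3 = 32768 multiplications
Strassen's algorithm: 7^(log2(32)) = 7^5 = 16807 multiplications
Savings: 32768 - 16807 = 15961 multiplications

Standard: 32768 multiplications (32^3). Strassen: 16807 multiplications (7^5). Strassen reduces 8 recursive multiplications to 7 at each level.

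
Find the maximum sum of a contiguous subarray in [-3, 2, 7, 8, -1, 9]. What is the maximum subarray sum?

Using Kadane's algorithm on [-3, 2, 7, 8, -1, 9]:

Scanning through the array:
Position 1 (value 2): max_ending_here = 2, max_so_far = 2
Position 2 (value 7): max_ending_here = 9, max_so_far = 9
Position 3 (value 8): max_ending_here = 17, max_so_far = 17
Position 4 (value -1): max_ending_here = 16, max_so_far = 17
Position 5 (value 9): max_ending_here = 25, max_so_far = 25

Maximum subarray: [2, 7, 8, -1, 9]
Maximum sum: 25

The maximum subarray is [2, 7, 8, -1, 9] with sum 25. This subarray runs from index 1 to index 5.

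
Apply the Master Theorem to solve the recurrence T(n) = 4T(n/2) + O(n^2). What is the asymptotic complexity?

Master Theorem for T(n) = 4T(n/2) + O(n^2):

a = 4, b = 2, c = 2
log_b(a) = log_2(4) = 2.0000

Case 2: c = 2 = log_2(4) = 2.0000
T(n) = O(n^2 log n) = O(n^2 log n)

For T(n) = 4T(n/2) + O(n^2): log_2(4) = 2.0000. This is Case 2 of the Master Theorem (c = log_b(a), equal work at all levels), giving O(n^2 log n).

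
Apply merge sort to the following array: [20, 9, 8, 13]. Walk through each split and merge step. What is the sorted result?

Merge sort trace:

Split: [20, 9, 8, 13] -> [20, 9] and [8, 13]
  Split: [20, 9] -> [20] and [9]
  Merge: [20] + [9] -> [9, 20]
  Split: [8, 13] -> [8] and [13]
  Merge: [8] + [13] -> [8, 13]
Merge: [9, 20] + [8, 13] -> [8, 9, 13, 20]

Final sorted array: [8, 9, 13, 20]

The merge sort proceeds by recursively splitting the array and merging sorted halves.
After all merges, the sorted array is [8, 9, 13, 20].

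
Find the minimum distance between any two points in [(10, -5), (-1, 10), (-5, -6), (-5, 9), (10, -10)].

Computing all pairwise distances among 5 points:

d((10, -5), (-1, 10)) = 18.6011
d((10, -5), (-5, -6)) = 15.0333
d((10, -5), (-5, 9)) = 20.5183
d((10, -5), (10, -10)) = 5.0
d((-1, 10), (-5, -6)) = 16.4924
d((-1, 10), (-5, 9)) = 4.1231 <-- minimum
d((-1, 10), (10, -10)) = 22.8254
d((-5, -6), (-5, 9)) = 15.0
d((-5, -6), (10, -10)) = 15.5242
d((-5, 9), (10, -10)) = 24.2074

Closest pair: (-1, 10) and (-5, 9) with distance 4.1231

The closest pair is (-1, 10) and (-5, 9) with Euclidean distance 4.1231. For 5 points, brute-force pairwise comparison is shown above. For large n, the divide-and-conquer algorithm (sort by x, recurse on halves, check the dividing strip) achieves O(n log n).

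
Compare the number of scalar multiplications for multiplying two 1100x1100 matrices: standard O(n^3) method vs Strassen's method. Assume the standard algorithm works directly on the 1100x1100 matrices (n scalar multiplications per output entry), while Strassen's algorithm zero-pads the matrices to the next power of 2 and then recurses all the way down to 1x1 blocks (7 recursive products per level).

Matrix multiplication for 1100x1100 matrices:

Strassen's algorithm requires power-of-2 dimensions. Pad 1100x1100 to 2048x2048 (next power of 2).

Standard algorithm: 1100^3 = 1331000000 multiplications
Strassen's algorithm: 7^(log2(2048)) = 7^11 = 1977326743 multiplications
Difference: 1331000000 - 1977326743 = -646326743 (Strassen uses MORE here due to padding overhead — for small or just-over-power-of-2 n, padding can outweigh the per-level savings)

Standard: 1331000000 multiplications (1100^3). Strassen: 1977326743 multiplications (7^11, after padding to 2048x2048). Strassen reduces 8 recursive multiplications to 7 at each level.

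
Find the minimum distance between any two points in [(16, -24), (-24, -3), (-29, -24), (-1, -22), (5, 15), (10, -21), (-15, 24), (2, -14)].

Computing all pairwise distances among 8 points:

d((16, -24), (-24, -3)) = 45.1774
d((16, -24), (-29, -24)) = 45.0
d((16, -24), (-1, -22)) = 17.1172
d((16, -24), (5, 15)) = 40.5216
d((16, -24), (10, -21)) = 6.7082 <-- minimum
d((16, -24), (-15, 24)) = 57.1402
d((16, -24), (2, -14)) = 17.2047
d((-24, -3), (-29, -24)) = 21.587
d((-24, -3), (-1, -22)) = 29.8329
d((-24, -3), (5, 15)) = 34.1321
d((-24, -3), (10, -21)) = 38.4708
d((-24, -3), (-15, 24)) = 28.4605
d((-24, -3), (2, -14)) = 28.2312
d((-29, -24), (-1, -22)) = 28.0713
d((-29, -24), (5, 15)) = 51.7397
d((-29, -24), (10, -21)) = 39.1152
d((-29, -24), (-15, 24)) = 50.0
d((-29, -24), (2, -14)) = 32.573
d((-1, -22), (5, 15)) = 37.4833
d((-1, -22), (10, -21)) = 11.0454
d((-1, -22), (-15, 24)) = 48.0833
d((-1, -22), (2, -14)) = 8.544
d((5, 15), (10, -21)) = 36.3456
d((5, 15), (-15, 24)) = 21.9317
d((5, 15), (2, -14)) = 29.1548
d((10, -21), (-15, 24)) = 51.4782
d((10, -21), (2, -14)) = 10.6301
d((-15, 24), (2, -14)) = 41.6293

Closest pair: (16, -24) and (10, -21) with distance 6.7082

The closest pair is (16, -24) and (10, -21) with Euclidean distance 6.7082. For 8 points, brute-force pairwise comparison is shown above. For large n, the divide-and-conquer algorithm (sort by x, recurse on halves, check the dividing strip) achieves O(n log n).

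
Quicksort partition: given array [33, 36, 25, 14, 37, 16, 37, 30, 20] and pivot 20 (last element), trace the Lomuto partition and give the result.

Lomuto partition with pivot = 20:

Initial array: [33, 36, 25, 14, 37, 16, 37, 30, 20]

arr[0]=33 > 20: no swap
arr[1]=36 > 20: no swap
arr[2]=25 > 20: no swap
arr[3]=14 <= 20: swap with position 0, array becomes [14, 36, 25, 33, 37, 16, 37, 30, 20]
arr[4]=37 > 20: no swap
arr[5]=16 <= 20: swap with position 1, array becomes [14, 16, 25, 33, 37, 36, 37, 30, 20]
arr[6]=37 > 20: no swap
arr[7]=30 > 20: no swap

Place pivot at position 2: [14, 16, 20, 33, 37, 36, 37, 30, 25]
Pivot position: 2

After partitioning with pivot 20, the array becomes [14, 16, 20, 33, 37, 36, 37, 30, 25]. The pivot is placed at index 2. All elements to the left of the pivot are <= 20, and all elements to the right are > 20.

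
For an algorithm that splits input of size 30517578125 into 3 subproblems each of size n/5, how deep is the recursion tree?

For divide and conquer with division factor 5:

Problem sizes at each level:
Level 0: 30517578125
Level 1: 6103515625
Level 2: 1220703125
Level 3: 244140625
Level 4: 48828125
Level 5: 9765625
Level 6: 1953125
Level 7: 390625
Level 8: 78125
Level 9: 15625
Level 10: 3125
Level 11: 625
Level 12: 125
Level 13: 25
Level 14: 5
Level 15: 1

The root is level 0 and the size-1 base case is level 15 (the tree spans levels 0 through 15, i.e. 16 levels counting the root), so the depth is the number of divisions: log_5(30517578125) = 15

The recursion tree depth is log_5(30517578125) = 15. At each level, the problem size is divided by 5, so it takes 15 divisions to reduce to a base case of size 1. The algorithm makes 3 recursive calls at each level.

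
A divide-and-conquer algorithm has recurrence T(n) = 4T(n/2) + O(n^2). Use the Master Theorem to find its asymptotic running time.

Master Theorem for T(n) = 4T(n/2) + O(n^2):

a = 4, b = 2, c = 2
log_b(a) = log_2(4) = 2.0000

Case 2: c = 2 = log_2(4) = 2.0000
T(n) = O(n^2 log n) = O(n^2 log n)

For T(n) = 4T(n/2) + O(n^2): log_2(4) = 2.0000. This is Case 2 of the Master Theorem (c = log_b(a), equal work at all levels), giving O(n^2 log n).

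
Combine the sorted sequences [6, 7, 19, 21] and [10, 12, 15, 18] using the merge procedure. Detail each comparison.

Merging process:

Compare 6 vs 10: take 6 from left. Merged: [6]
Compare 7 vs 10: take 7 from left. Merged: [6, 7]
Compare 19 vs 10: take 10 from right. Merged: [6, 7, 10]
Compare 19 vs 12: take 12 from right. Merged: [6, 7, 10, 12]
Compare 19 vs 15: take 15 from right. Merged: [6, 7, 10, 12, 15]
Compare 19 vs 18: take 18 from right. Merged: [6, 7, 10, 12, 15, 18]
Append remaining from left: [19, 21]. Merged: [6, 7, 10, 12, 15, 18, 19, 21]

Final merged array: [6, 7, 10, 12, 15, 18, 19, 21]
Total comparisons: 6

The merged array is [6, 7, 10, 12, 15, 18, 19, 21], requiring 6 comparisons. The merge step runs in O(n) time where n is the total number of elements.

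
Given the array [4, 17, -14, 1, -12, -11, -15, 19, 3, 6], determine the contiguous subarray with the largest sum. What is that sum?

Using Kadane's algorithm on [4, 17, -14, 1, -12, -11, -15, 19, 3, 6]:

Scanning through the array:
Position 1 (value 17): max_ending_here = 21, max_so_far = 21
Position 2 (value -14): max_ending_here = 7, max_so_far = 21
Position 3 (value 1): max_ending_here = 8, max_so_far = 21
Position 4 (value -12): max_ending_here = -4, max_so_far = 21
Position 5 (value -11): max_ending_here = -11, max_so_far = 21
Position 6 (value -15): max_ending_here = -15, max_so_far = 21
Position 7 (value 19): max_ending_here = 19, max_so_far = 21
Position 8 (value 3): max_ending_here = 22, max_so_far = 22
Position 9 (value 6): max_ending_here = 28, max_so_far = 28

Maximum subarray: [19, 3, 6]
Maximum sum: 28

The maximum subarray is [19, 3, 6] with sum 28. This subarray runs from index 7 to index 9.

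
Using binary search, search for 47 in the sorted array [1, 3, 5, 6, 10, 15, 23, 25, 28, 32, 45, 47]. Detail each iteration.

Binary search for 47 in [1, 3, 5, 6, 10, 15, 23, 25, 28, 32, 45, 47]:

lo=0, hi=11, mid=5, arr[mid]=15 -> 15 < 47, search right half
lo=6, hi=11, mid=8, arr[mid]=28 -> 28 < 47, search right half
lo=9, hi=11, mid=10, arr[mid]=45 -> 45 < 47, search right half
lo=11, hi=11, mid=11, arr[mid]=47 -> Found target at index 11!

Binary search finds 47 at index 11 after 4 comparisons. The search repeatedly halves the search space by comparing with the middle element.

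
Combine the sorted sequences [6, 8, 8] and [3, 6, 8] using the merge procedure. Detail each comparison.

Merging process:

Compare 6 vs 3: take 3 from right. Merged: [3]
Compare 6 vs 6: take 6 from left. Merged: [3, 6]
Compare 8 vs 6: take 6 from right. Merged: [3, 6, 6]
Compare 8 vs 8: take 8 from left. Merged: [3, 6, 6, 8]
Compare 8 vs 8: take 8 from left. Merged: [3, 6, 6, 8, 8]
Append remaining from right: [8]. Merged: [3, 6, 6, 8, 8, 8]

Final merged array: [3, 6, 6, 8, 8, 8]
Total comparisons: 5

The merged array is [3, 6, 6, 8, 8, 8], requiring 5 comparisons. The merge step runs in O(n) time where n is the total number of elements.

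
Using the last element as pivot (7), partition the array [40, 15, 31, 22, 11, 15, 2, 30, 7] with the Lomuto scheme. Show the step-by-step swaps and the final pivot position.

Lomuto partition with pivot = 7:

Initial array: [40, 15, 31, 22, 11, 15, 2, 30, 7]

arr[0]=40 > 7: no swap
arr[1]=15 > 7: no swap
arr[2]=31 > 7: no swap
arr[3]=22 > 7: no swap
arr[4]=11 > 7: no swap
arr[5]=15 > 7: no swap
arr[6]=2 <= 7: swap with position 0, array becomes [2, 15, 31, 22, 11, 15, 40, 30, 7]
arr[7]=30 > 7: no swap

Place pivot at position 1: [2, 7, 31, 22, 11, 15, 40, 30, 15]
Pivot position: 1

After partitioning with pivot 7, the array becomes [2, 7, 31, 22, 11, 15, 40, 30, 15]. The pivot is placed at index 1. All elements to the left of the pivot are <= 7, and all elements to the right are > 7.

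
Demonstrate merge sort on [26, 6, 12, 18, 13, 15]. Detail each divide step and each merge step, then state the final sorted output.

Merge sort trace:

Split: [26, 6, 12, 18, 13, 15] -> [26, 6, 12] and [18, 13, 15]
  Split: [26, 6, 12] -> [26] and [6, 12]
    Split: [6, 12] -> [6] and [12]
    Merge: [6] + [12] -> [6, 12]
  Merge: [26] + [6, 12] -> [6, 12, 26]
  Split: [18, 13, 15] -> [18] and [13, 15]
    Split: [13, 15] -> [13] and [15]
    Merge: [13] + [15] -> [13, 15]
  Merge: [18] + [13, 15] -> [13, 15, 18]
Merge: [6, 12, 26] + [13, 15, 18] -> [6, 12, 13, 15, 18, 26]

Final sorted array: [6, 12, 13, 15, 18, 26]

The merge sort proceeds by recursively splitting the array and merging sorted halves.
After all merges, the sorted array is [6, 12, 13, 15, 18, 26].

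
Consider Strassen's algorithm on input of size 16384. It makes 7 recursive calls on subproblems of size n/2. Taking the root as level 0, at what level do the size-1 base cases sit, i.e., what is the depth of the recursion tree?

For divide and conquer with division factor 2:

Problem sizes at each level:
Level 0: 16384
Level 1: 8192
Level 2: 4096
Level 3: 2048
Level 4: 1024
Level 5: 512
Level 6: 256
Level 7: 128
Level 8: 64
Level 9: 32
Level 10: 16
Level 11: 8
Level 12: 4
Level 13: 2
Level 14: 1

The root is level 0 and the size-1 base case is level 14 (the tree spans levels 0 through 14, i.e. 15 levels counting the root), so the depth is the number of divisions: log_2(16384) = 14

The recursion tree depth is log_2(16384) = 14. At each level, the problem size is divided by 2, so it takes 14 divisions to reduce to a base case of size 1. The algorithm makes 7 recursive calls at each level.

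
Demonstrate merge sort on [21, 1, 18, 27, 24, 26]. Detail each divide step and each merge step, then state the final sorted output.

Merge sort trace:

Split: [21, 1, 18, 27, 24, 26] -> [21, 1, 18] and [27, 24, 26]
  Split: [21, 1, 18] -> [21] and [1, 18]
    Split: [1, 18] -> [1] and [18]
    Merge: [1] + [18] -> [1, 18]
  Merge: [21] + [1, 18] -> [1, 18, 21]
  Split: [27, 24, 26] -> [27] and [24, 26]
    Split: [24, 26] -> [24] and [26]
    Merge: [24] + [26] -> [24, 26]
  Merge: [27] + [24, 26] -> [24, 26, 27]
Merge: [1, 18, 21] + [24, 26, 27] -> [1, 18, 21, 24, 26, 27]

Final sorted array: [1, 18, 21, 24, 26, 27]

The merge sort proceeds by recursively splitting the array and merging sorted halves.
After all merges, the sorted array is [1, 18, 21, 24, 26, 27].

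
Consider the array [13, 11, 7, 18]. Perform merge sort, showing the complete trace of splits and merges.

Merge sort trace:

Split: [13, 11, 7, 18] -> [13, 11] and [7, 18]
  Split: [13, 11] -> [13] and [11]
  Merge: [13] + [11] -> [11, 13]
  Split: [7, 18] -> [7] and [18]
  Merge: [7] + [18] -> [7, 18]
Merge: [11, 13] + [7, 18] -> [7, 11, 13, 18]

Final sorted array: [7, 11, 13, 18]

The merge sort proceeds by recursively splitting the array and merging sorted halves.
After all merges, the sorted array is [7, 11, 13, 18].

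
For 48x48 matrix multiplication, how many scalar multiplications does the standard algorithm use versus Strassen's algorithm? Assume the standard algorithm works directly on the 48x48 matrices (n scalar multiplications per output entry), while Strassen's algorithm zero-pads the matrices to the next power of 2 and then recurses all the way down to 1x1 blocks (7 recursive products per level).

Matrix multiplication for 48x48 matrices:

Strassen's algorithm requires power-of-2 dimensions. Pad 48x48 to 64x64 (next power of 2).

Standard algorithm: 48^3 = 110592 multiplications
Strassen's algorithm: 7^(log2(64)) = 7^6 = 117649 multiplications
Difference: 110592 - 117649 = -7057 (Strassen uses MORE here due to padding overhead — for small or just-over-power-of-2 n, padding can outweigh the per-level savings)

Standard: 110592 multiplications (48^3). Strassen: 117649 multiplications (7^6, after padding to 64x64). Strassen reduces 8 recursive multiplications to 7 at each level.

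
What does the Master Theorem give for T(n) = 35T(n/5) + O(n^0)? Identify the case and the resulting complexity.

Master Theorem for T(n) = 35T(n/5) + O(n^0):

a = 35, b = 5, c = 0
log_b(a) = log_5(35) = 2.2091

Case 1: c = 0 < log_5(35) = 2.2091
T(n) = O(n^(log_5 35))

For T(n) = 35T(n/5) + O(n^0): log_5(35) = 2.2091. This is Case 1 of the Master Theorem (c < log_b(a), work dominated by leaves), giving O(n^(log_5 35)).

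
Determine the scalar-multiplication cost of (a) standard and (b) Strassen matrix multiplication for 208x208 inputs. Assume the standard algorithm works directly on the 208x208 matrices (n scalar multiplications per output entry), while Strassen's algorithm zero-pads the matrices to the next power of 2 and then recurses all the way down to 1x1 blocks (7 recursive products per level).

Matrix multiplication for 208x208 matrices:

Strassen's algorithm requires power-of-2 dimensions. Pad 208x208 to 256x256 (next power of 2).

Standard algorithm: 208^3 = 8998912 multiplications
Strassen's algorithm: 7^(log2(256)) = 7^8 = 5764801 multiplications
Savings: 8998912 - 5764801 = 3234111 multiplications

Standard: 8998912 multiplications (208^3). Strassen: 5764801 multiplications (7^8, after padding to 256x256). Strassen reduces 8 recursive multiplications to 7 at each level.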